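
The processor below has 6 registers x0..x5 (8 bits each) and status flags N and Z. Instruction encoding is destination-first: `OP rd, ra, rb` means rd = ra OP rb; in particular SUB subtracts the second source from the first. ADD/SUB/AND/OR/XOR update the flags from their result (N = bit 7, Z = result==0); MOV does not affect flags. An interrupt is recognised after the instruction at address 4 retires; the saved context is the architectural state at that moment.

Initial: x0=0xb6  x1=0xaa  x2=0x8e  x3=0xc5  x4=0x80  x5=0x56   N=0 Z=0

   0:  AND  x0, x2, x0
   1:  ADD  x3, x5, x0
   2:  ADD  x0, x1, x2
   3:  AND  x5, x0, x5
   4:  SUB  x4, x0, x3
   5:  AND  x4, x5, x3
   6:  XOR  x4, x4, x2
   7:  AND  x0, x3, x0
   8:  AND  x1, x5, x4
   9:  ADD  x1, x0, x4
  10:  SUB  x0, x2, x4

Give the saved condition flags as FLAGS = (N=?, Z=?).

after  0: x0=0x86 x1=0xaa x2=0x8e x3=0xc5 x4=0x80 x5=0x56  N=1 Z=0
after  1: x0=0x86 x1=0xaa x2=0x8e x3=0xdc x4=0x80 x5=0x56  N=1 Z=0
after  2: x0=0x38 x1=0xaa x2=0x8e x3=0xdc x4=0x80 x5=0x56  N=0 Z=0
after  3: x0=0x38 x1=0xaa x2=0x8e x3=0xdc x4=0x80 x5=0x10  N=0 Z=0
after  4: x0=0x38 x1=0xaa x2=0x8e x3=0xdc x4=0x5c x5=0x10  N=0 Z=0
-- IRQ taken; context saved, return-PC = 5 --

FLAGS = (N=0, Z=0)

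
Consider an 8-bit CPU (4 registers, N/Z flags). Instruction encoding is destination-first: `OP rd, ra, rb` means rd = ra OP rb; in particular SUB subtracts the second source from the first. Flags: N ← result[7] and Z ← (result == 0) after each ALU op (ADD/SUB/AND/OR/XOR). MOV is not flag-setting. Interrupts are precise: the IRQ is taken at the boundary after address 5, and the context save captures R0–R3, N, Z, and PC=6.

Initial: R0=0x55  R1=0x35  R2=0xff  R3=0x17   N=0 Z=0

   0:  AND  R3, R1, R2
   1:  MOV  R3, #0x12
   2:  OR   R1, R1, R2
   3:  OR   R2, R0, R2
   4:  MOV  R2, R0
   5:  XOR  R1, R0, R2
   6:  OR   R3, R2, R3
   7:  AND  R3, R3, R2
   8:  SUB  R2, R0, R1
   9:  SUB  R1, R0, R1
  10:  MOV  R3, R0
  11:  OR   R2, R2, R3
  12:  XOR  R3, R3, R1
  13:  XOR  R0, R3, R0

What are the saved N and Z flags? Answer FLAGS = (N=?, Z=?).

after  0: R0=0x55 R1=0x35 R2=0xff R3=0x35  N=0 Z=0
after  1: R0=0x55 R1=0x35 R2=0xff R3=0x12  N=0 Z=0
after  2: R0=0x55 R1=0xff R2=0xff R3=0x12  N=1 Z=0
after  3: R0=0x55 R1=0xff R2=0xff R3=0x12  N=1 Z=0
after  4: R0=0x55 R1=0xff R2=0x55 R3=0x12  N=1 Z=0
after  5: R0=0x55 R1=0x00 R2=0x55 R3=0x12  N=0 Z=1
-- IRQ taken; context saved, return-PC = 6 --

FLAGS = (N=0, Z=1)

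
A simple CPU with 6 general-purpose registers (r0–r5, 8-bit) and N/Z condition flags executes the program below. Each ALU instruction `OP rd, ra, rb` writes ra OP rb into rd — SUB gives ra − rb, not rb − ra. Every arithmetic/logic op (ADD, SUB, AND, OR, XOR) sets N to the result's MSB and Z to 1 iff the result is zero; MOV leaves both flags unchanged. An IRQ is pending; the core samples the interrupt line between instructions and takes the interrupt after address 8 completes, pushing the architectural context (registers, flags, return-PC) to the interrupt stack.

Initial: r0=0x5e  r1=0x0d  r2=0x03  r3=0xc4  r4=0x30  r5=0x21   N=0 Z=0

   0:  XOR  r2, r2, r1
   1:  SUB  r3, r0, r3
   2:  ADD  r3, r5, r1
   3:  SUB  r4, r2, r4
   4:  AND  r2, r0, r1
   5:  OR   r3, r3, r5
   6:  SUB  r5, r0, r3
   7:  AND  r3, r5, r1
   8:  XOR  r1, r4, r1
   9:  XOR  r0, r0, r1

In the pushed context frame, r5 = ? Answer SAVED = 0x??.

after  0: r0=0x5e r1=0x0d r2=0x0e r3=0xc4 r4=0x30 r5=0x21  N=0 Z=0
after  1: r0=0x5e r1=0x0d r2=0x0e r3=0x9a r4=0x30 r5=0x21  N=1 Z=0
after  2: r0=0x5e r1=0x0d r2=0x0e r3=0x2e r4=0x30 r5=0x21  N=0 Z=0
after  3: r0=0x5e r1=0x0d r2=0x0e r3=0x2e r4=0xde r5=0x21  N=1 Z=0
after  4: r0=0x5e r1=0x0d r2=0x0c r3=0x2e r4=0xde r5=0x21  N=0 Z=0
after  5: r0=0x5e r1=0x0d r2=0x0c r3=0x2f r4=0xde r5=0x21  N=0 Z=0
after  6: r0=0x5e r1=0x0d r2=0x0c r3=0x2f r4=0xde r5=0x2f  N=0 Z=0
after  7: r0=0x5e r1=0x0d r2=0x0c r3=0x0d r4=0xde r5=0x2f  N=0 Z=0
after  8: r0=0x5e r1=0xd3 r2=0x0c r3=0x0d r4=0xde r5=0x2f  N=1 Z=0
-- IRQ taken; context saved, return-PC = 9 --

SAVED = 0x2f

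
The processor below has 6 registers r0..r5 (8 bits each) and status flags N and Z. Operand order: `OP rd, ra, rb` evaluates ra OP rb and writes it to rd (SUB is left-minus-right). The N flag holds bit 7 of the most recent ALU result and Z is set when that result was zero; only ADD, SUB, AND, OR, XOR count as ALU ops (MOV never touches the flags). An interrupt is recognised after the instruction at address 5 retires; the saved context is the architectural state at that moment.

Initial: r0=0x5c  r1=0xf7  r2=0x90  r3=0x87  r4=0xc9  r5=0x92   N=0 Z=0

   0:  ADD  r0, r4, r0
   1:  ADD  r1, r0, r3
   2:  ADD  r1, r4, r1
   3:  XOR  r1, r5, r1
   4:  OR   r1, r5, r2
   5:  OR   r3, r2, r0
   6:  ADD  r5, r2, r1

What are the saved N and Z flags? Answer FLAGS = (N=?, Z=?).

after  0: r0=0x25 r1=0xf7 r2=0x90 r3=0x87 r4=0xc9 r5=0x92  N=0 Z=0
after  1: r0=0x25 r1=0xac r2=0x90 r3=0x87 r4=0xc9 r5=0x92  N=1 Z=0
after  2: r0=0x25 r1=0x75 r2=0x90 r3=0x87 r4=0xc9 r5=0x92  N=0 Z=0
after  3: r0=0x25 r1=0xe7 r2=0x90 r3=0x87 r4=0xc9 r5=0x92  N=1 Z=0
after  4: r0=0x25 r1=0x92 r2=0x90 r3=0x87 r4=0xc9 r5=0x92  N=1 Z=0
after  5: r0=0x25 r1=0x92 r2=0x90 r3=0xb5 r4=0xc9 r5=0x92  N=1 Z=0
-- IRQ taken; context saved, return-PC = 6 --

FLAGS = (N=1, Z=0)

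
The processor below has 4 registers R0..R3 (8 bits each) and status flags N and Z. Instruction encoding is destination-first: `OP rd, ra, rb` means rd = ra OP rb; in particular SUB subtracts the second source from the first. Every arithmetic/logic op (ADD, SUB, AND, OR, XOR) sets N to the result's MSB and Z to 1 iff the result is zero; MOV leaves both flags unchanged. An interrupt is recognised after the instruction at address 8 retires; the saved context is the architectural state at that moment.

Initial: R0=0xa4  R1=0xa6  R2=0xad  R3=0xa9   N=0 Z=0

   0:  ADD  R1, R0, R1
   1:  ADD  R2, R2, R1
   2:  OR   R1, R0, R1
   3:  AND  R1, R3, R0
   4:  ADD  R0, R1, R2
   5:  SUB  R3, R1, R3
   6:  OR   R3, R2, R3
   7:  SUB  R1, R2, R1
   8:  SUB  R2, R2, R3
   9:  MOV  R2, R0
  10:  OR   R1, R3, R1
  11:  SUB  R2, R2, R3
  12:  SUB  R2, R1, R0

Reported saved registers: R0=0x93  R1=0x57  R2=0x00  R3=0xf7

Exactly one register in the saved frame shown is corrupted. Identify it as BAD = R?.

after  0: R0=0xa4 R1=0x4a R2=0xad R3=0xa9  N=0 Z=0
after  1: R0=0xa4 R1=0x4a R2=0xf7 R3=0xa9  N=1 Z=0
after  2: R0=0xa4 R1=0xee R2=0xf7 R3=0xa9  N=1 Z=0
after  3: R0=0xa4 R1=0xa0 R2=0xf7 R3=0xa9  N=1 Z=0
after  4: R0=0x97 R1=0xa0 R2=0xf7 R3=0xa9  N=1 Z=0
after  5: R0=0x97 R1=0xa0 R2=0xf7 R3=0xf7  N=1 Z=0
after  6: R0=0x97 R1=0xa0 R2=0xf7 R3=0xf7  N=1 Z=0
after  7: R0=0x97 R1=0x57 R2=0xf7 R3=0xf7  N=0 Z=0
after  8: R0=0x97 R1=0x57 R2=0x00 R3=0xf7  N=0 Z=1
-- IRQ taken; context saved, return-PC = 9 --
mismatch: R0: reported 0x93 vs actual 0x97

BAD = R0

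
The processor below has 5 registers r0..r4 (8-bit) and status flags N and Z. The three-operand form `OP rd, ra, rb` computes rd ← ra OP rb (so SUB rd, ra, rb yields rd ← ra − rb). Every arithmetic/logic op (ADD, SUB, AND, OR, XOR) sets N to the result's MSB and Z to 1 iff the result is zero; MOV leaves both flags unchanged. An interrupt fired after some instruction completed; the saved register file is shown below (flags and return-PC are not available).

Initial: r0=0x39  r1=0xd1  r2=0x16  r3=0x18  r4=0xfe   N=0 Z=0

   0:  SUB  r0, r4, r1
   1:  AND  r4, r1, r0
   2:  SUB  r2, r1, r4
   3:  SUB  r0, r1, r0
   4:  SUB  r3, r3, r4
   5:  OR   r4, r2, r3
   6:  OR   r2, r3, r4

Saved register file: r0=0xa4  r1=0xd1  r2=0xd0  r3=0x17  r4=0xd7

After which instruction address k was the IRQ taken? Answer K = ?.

after  0: r0=0x2d r1=0xd1 r2=0x16 r3=0x18 r4=0xfe  N=0 Z=0
after  1: r0=0x2d r1=0xd1 r2=0x16 r3=0x18 r4=0x01  N=0 Z=0
after  2: r0=0x2d r1=0xd1 r2=0xd0 r3=0x18 r4=0x01  N=1 Z=0
after  3: r0=0xa4 r1=0xd1 r2=0xd0 r3=0x18 r4=0x01  N=1 Z=0
after  4: r0=0xa4 r1=0xd1 r2=0xd0 r3=0x17 r4=0x01  N=0 Z=0
after  5: r0=0xa4 r1=0xd1 r2=0xd0 r3=0x17 r4=0xd7  N=1 Z=0
-- IRQ taken; context saved, return-PC = 6 --

K = 5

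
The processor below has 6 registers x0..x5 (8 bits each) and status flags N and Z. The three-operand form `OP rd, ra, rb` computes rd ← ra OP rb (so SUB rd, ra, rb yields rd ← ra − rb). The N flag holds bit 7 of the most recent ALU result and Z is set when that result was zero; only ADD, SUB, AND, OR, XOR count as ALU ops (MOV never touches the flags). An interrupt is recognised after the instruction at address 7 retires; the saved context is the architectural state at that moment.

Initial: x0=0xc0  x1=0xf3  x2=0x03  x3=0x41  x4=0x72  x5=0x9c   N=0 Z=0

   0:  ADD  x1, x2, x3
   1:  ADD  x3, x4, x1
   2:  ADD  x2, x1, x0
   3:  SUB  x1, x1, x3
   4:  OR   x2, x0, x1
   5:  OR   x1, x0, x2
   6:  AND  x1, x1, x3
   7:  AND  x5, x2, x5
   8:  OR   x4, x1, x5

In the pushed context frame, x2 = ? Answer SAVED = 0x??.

SAVED = 0xce

after  0: x0=0xc0 x1=0x44 x2=0x03 x3=0x41 x4=0x72 x5=0x9c  N=0 Z=0
after  1: x0=0xc0 x1=0x44 x2=0x03 x3=0xb6 x4=0x72 x5=0x9c  N=1 Z=0
after  2: x0=0xc0 x1=0x44 x2=0x04 x3=0xb6 x4=0x72 x5=0x9c  N=0 Z=0
after  3: x0=0xc0 x1=0x8e x2=0x04 x3=0xb6 x4=0x72 x5=0x9c  N=1 Z=0
after  4: x0=0xc0 x1=0x8e x2=0xce x3=0xb6 x4=0x72 x5=0x9c  N=1 Z=0
after  5: x0=0xc0 x1=0xce x2=0xce x3=0xb6 x4=0x72 x5=0x9c  N=1 Z=0
after  6: x0=0xc0 x1=0x86 x2=0xce x3=0xb6 x4=0x72 x5=0x9c  N=1 Z=0
after  7: x0=0xc0 x1=0x86 x2=0xce x3=0xb6 x4=0x72 x5=0x8c  N=1 Z=0
-- IRQ taken; context saved, return-PC = 8 --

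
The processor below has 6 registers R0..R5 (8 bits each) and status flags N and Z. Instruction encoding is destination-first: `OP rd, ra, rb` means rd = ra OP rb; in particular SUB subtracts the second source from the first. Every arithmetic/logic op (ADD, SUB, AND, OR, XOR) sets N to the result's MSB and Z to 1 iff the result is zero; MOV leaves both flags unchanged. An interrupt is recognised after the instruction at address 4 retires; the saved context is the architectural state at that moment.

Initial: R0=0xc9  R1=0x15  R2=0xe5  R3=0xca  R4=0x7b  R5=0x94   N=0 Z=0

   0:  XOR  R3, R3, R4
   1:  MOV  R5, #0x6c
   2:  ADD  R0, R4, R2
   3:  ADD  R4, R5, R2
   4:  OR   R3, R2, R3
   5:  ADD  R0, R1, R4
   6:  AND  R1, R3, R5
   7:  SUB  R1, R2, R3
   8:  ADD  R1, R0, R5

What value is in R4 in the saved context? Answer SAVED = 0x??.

after  0: R0=0xc9 R1=0x15 R2=0xe5 R3=0xb1 R4=0x7b R5=0x94  N=1 Z=0
after  1: R0=0xc9 R1=0x15 R2=0xe5 R3=0xb1 R4=0x7b R5=0x6c  N=1 Z=0
after  2: R0=0x60 R1=0x15 R2=0xe5 R3=0xb1 R4=0x7b R5=0x6c  N=0 Z=0
after  3: R0=0x60 R1=0x15 R2=0xe5 R3=0xb1 R4=0x51 R5=0x6c  N=0 Z=0
after  4: R0=0x60 R1=0x15 R2=0xe5 R3=0xf5 R4=0x51 R5=0x6c  N=1 Z=0
-- IRQ taken; context saved, return-PC = 5 --

SAVED = 0x51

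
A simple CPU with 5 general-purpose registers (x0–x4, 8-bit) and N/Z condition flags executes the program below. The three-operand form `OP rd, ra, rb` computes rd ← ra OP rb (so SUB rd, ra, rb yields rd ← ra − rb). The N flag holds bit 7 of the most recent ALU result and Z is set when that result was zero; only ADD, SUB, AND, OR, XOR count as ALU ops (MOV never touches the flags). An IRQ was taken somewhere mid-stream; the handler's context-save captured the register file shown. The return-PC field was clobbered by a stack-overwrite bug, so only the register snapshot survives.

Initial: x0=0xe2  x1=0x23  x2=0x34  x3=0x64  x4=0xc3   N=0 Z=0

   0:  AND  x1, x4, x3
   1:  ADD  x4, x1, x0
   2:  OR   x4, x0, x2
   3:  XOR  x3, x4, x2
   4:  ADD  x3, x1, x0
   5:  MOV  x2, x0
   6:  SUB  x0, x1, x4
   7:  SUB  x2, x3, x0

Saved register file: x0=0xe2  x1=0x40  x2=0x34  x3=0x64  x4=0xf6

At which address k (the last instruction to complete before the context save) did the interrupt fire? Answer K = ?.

after  0: x0=0xe2 x1=0x40 x2=0x34 x3=0x64 x4=0xc3  N=0 Z=0
after  1: x0=0xe2 x1=0x40 x2=0x34 x3=0x64 x4=0x22  N=0 Z=0
after  2: x0=0xe2 x1=0x40 x2=0x34 x3=0x64 x4=0xf6  N=1 Z=0
-- IRQ taken; context saved, return-PC = 3 --

K = 2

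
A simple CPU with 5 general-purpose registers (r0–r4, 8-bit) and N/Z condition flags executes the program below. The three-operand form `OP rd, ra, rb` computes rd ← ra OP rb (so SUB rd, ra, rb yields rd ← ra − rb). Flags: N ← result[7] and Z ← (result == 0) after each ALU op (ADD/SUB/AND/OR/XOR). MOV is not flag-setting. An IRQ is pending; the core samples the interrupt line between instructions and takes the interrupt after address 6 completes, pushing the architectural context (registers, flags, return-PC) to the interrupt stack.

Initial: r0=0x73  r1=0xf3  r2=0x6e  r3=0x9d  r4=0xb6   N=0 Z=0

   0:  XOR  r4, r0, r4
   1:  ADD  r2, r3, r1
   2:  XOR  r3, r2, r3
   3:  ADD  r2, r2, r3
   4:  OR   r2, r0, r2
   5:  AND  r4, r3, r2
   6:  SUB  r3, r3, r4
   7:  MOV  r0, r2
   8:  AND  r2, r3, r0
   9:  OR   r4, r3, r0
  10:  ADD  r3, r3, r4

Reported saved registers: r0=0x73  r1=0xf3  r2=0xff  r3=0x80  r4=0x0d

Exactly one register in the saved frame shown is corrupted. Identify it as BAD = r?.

BAD = r3

after  0: r0=0x73 r1=0xf3 r2=0x6e r3=0x9d r4=0xc5  N=1 Z=0
after  1: r0=0x73 r1=0xf3 r2=0x90 r3=0x9d r4=0xc5  N=1 Z=0
after  2: r0=0x73 r1=0xf3 r2=0x90 r3=0x0d r4=0xc5  N=0 Z=0
after  3: r0=0x73 r1=0xf3 r2=0x9d r3=0x0d r4=0xc5  N=1 Z=0
after  4: r0=0x73 r1=0xf3 r2=0xff r3=0x0d r4=0xc5  N=1 Z=0
after  5: r0=0x73 r1=0xf3 r2=0xff r3=0x0d r4=0x0d  N=0 Z=0
after  6: r0=0x73 r1=0xf3 r2=0xff r3=0x00 r4=0x0d  N=0 Z=1
-- IRQ taken; context saved, return-PC = 7 --
mismatch: r3: reported 0x80 vs actual 0x00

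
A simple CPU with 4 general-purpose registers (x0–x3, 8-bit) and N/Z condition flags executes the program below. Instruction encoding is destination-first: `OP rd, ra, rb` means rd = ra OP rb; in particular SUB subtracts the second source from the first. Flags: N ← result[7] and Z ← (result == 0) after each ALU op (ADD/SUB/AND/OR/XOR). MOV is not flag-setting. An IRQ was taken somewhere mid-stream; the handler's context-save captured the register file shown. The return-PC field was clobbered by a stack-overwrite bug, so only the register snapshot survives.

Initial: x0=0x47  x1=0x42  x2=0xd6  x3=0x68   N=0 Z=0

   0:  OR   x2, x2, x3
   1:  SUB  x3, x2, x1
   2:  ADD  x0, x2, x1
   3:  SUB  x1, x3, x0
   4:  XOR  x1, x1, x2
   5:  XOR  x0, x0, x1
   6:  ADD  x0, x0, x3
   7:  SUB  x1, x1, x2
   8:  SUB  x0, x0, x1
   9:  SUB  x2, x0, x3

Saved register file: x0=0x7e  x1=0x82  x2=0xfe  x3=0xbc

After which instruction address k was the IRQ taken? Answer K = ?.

K = 6

after  0: x0=0x47 x1=0x42 x2=0xfe x3=0x68  N=1 Z=0
after  1: x0=0x47 x1=0x42 x2=0xfe x3=0xbc  N=1 Z=0
after  2: x0=0x40 x1=0x42 x2=0xfe x3=0xbc  N=0 Z=0
after  3: x0=0x40 x1=0x7c x2=0xfe x3=0xbc  N=0 Z=0
after  4: x0=0x40 x1=0x82 x2=0xfe x3=0xbc  N=1 Z=0
after  5: x0=0xc2 x1=0x82 x2=0xfe x3=0xbc  N=1 Z=0
after  6: x0=0x7e x1=0x82 x2=0xfe x3=0xbc  N=0 Z=0
-- IRQ taken; context saved, return-PC = 7 --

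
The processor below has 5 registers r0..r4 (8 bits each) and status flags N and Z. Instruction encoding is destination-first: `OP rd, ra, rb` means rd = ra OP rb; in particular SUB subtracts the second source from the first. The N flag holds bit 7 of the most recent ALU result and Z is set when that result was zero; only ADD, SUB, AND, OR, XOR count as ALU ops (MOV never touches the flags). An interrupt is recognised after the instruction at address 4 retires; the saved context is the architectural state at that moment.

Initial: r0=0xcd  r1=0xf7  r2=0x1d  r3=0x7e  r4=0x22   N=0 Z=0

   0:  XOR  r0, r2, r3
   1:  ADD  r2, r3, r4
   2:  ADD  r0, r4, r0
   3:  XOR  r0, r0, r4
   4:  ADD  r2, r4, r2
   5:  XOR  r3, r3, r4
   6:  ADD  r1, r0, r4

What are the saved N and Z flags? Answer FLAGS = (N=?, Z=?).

after  0: r0=0x63 r1=0xf7 r2=0x1d r3=0x7e r4=0x22  N=0 Z=0
after  1: r0=0x63 r1=0xf7 r2=0xa0 r3=0x7e r4=0x22  N=1 Z=0
after  2: r0=0x85 r1=0xf7 r2=0xa0 r3=0x7e r4=0x22  N=1 Z=0
after  3: r0=0xa7 r1=0xf7 r2=0xa0 r3=0x7e r4=0x22  N=1 Z=0
after  4: r0=0xa7 r1=0xf7 r2=0xc2 r3=0x7e r4=0x22  N=1 Z=0
-- IRQ taken; context saved, return-PC = 5 --

FLAGS = (N=1, Z=0)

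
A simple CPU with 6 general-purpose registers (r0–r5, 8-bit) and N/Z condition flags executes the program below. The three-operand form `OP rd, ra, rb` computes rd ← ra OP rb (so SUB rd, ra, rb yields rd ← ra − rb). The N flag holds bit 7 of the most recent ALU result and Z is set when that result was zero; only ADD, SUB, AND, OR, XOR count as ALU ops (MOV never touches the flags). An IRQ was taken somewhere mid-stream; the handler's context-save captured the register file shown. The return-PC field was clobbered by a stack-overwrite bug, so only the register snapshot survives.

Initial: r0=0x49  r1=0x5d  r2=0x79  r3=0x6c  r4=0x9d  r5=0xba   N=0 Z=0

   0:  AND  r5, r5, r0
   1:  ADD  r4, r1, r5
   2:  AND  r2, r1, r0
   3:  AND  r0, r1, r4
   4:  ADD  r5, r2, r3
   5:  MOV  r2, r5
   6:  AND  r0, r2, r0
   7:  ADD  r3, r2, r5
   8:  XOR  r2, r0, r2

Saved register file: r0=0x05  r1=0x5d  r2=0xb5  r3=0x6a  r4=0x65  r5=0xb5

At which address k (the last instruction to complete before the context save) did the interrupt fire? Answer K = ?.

after  0: r0=0x49 r1=0x5d r2=0x79 r3=0x6c r4=0x9d r5=0x08  N=0 Z=0
after  1: r0=0x49 r1=0x5d r2=0x79 r3=0x6c r4=0x65 r5=0x08  N=0 Z=0
after  2: r0=0x49 r1=0x5d r2=0x49 r3=0x6c r4=0x65 r5=0x08  N=0 Z=0
after  3: r0=0x45 r1=0x5d r2=0x49 r3=0x6c r4=0x65 r5=0x08  N=0 Z=0
after  4: r0=0x45 r1=0x5d r2=0x49 r3=0x6c r4=0x65 r5=0xb5  N=1 Z=0
after  5: r0=0x45 r1=0x5d r2=0xb5 r3=0x6c r4=0x65 r5=0xb5  N=1 Z=0
after  6: r0=0x05 r1=0x5d r2=0xb5 r3=0x6c r4=0x65 r5=0xb5  N=0 Z=0
after  7: r0=0x05 r1=0x5d r2=0xb5 r3=0x6a r4=0x65 r5=0xb5  N=0 Z=0
-- IRQ taken; context saved, return-PC = 8 --

K = 7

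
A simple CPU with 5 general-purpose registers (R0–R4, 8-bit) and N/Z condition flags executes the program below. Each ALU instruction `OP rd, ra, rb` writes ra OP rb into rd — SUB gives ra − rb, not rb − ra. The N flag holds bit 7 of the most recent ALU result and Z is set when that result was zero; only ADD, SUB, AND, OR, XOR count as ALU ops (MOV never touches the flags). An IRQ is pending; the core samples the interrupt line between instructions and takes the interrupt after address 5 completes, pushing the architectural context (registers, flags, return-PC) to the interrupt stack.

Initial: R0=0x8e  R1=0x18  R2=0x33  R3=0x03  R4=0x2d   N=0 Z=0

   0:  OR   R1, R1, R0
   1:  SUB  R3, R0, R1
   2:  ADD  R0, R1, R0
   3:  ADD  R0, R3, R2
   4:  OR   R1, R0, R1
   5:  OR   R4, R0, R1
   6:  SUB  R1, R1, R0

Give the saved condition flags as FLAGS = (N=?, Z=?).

after  0: R0=0x8e R1=0x9e R2=0x33 R3=0x03 R4=0x2d  N=1 Z=0
after  1: R0=0x8e R1=0x9e R2=0x33 R3=0xf0 R4=0x2d  N=1 Z=0
after  2: R0=0x2c R1=0x9e R2=0x33 R3=0xf0 R4=0x2d  N=0 Z=0
after  3: R0=0x23 R1=0x9e R2=0x33 R3=0xf0 R4=0x2d  N=0 Z=0
after  4: R0=0x23 R1=0xbf R2=0x33 R3=0xf0 R4=0x2d  N=1 Z=0
after  5: R0=0x23 R1=0xbf R2=0x33 R3=0xf0 R4=0xbf  N=1 Z=0
-- IRQ taken; context saved, return-PC = 6 --

FLAGS = (N=1, Z=0)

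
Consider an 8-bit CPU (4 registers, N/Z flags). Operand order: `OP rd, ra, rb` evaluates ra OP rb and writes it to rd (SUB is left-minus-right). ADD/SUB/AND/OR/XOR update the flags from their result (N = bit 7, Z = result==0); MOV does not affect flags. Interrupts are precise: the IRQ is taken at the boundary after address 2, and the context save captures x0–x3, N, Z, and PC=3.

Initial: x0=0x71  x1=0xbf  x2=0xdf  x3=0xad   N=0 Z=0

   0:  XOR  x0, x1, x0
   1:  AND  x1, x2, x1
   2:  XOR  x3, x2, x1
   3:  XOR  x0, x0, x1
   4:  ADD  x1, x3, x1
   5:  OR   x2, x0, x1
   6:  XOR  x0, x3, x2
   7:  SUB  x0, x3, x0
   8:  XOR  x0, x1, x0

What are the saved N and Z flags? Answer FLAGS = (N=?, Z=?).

after  0: x0=0xce x1=0xbf x2=0xdf x3=0xad  N=1 Z=0
after  1: x0=0xce x1=0x9f x2=0xdf x3=0xad  N=1 Z=0
after  2: x0=0xce x1=0x9f x2=0xdf x3=0x40  N=0 Z=0
-- IRQ taken; context saved, return-PC = 3 --

FLAGS = (N=0, Z=0)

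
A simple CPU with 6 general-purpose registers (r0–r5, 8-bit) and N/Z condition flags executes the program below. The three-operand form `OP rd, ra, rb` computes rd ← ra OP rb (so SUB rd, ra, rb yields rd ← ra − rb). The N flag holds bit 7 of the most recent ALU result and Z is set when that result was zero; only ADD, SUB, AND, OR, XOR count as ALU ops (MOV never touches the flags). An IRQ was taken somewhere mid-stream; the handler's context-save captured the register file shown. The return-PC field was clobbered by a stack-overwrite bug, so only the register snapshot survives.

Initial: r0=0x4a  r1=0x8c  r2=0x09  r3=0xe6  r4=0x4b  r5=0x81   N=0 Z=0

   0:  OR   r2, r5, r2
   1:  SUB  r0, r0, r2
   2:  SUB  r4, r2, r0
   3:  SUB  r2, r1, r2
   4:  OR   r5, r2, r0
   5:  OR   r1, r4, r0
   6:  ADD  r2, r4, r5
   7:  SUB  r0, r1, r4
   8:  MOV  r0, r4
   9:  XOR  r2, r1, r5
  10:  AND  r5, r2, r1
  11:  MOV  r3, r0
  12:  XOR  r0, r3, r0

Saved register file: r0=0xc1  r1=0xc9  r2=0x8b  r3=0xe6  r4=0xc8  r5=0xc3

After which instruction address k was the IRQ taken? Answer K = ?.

K = 6

after  0: r0=0x4a r1=0x8c r2=0x89 r3=0xe6 r4=0x4b r5=0x81  N=1 Z=0
after  1: r0=0xc1 r1=0x8c r2=0x89 r3=0xe6 r4=0x4b r5=0x81  N=1 Z=0
after  2: r0=0xc1 r1=0x8c r2=0x89 r3=0xe6 r4=0xc8 r5=0x81  N=1 Z=0
after  3: r0=0xc1 r1=0x8c r2=0x03 r3=0xe6 r4=0xc8 r5=0x81  N=0 Z=0
after  4: r0=0xc1 r1=0x8c r2=0x03 r3=0xe6 r4=0xc8 r5=0xc3  N=1 Z=0
after  5: r0=0xc1 r1=0xc9 r2=0x03 r3=0xe6 r4=0xc8 r5=0xc3  N=1 Z=0
after  6: r0=0xc1 r1=0xc9 r2=0x8b r3=0xe6 r4=0xc8 r5=0xc3  N=1 Z=0
-- IRQ taken; context saved, return-PC = 7 --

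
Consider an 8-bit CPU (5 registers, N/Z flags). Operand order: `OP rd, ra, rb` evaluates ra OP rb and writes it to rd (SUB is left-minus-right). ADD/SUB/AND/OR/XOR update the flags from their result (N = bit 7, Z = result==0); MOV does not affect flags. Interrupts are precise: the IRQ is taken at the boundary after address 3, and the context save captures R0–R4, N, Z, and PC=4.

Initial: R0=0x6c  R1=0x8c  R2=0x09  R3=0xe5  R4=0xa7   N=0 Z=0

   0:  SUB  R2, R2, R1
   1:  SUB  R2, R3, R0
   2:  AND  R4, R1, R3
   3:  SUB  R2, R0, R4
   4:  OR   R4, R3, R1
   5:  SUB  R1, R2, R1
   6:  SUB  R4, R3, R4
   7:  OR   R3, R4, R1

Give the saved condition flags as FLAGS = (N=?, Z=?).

FLAGS = (N=1, Z=0)

after  0: R0=0x6c R1=0x8c R2=0x7d R3=0xe5 R4=0xa7  N=0 Z=0
after  1: R0=0x6c R1=0x8c R2=0x79 R3=0xe5 R4=0xa7  N=0 Z=0
after  2: R0=0x6c R1=0x8c R2=0x79 R3=0xe5 R4=0x84  N=1 Z=0
after  3: R0=0x6c R1=0x8c R2=0xe8 R3=0xe5 R4=0x84  N=1 Z=0
-- IRQ taken; context saved, return-PC = 4 --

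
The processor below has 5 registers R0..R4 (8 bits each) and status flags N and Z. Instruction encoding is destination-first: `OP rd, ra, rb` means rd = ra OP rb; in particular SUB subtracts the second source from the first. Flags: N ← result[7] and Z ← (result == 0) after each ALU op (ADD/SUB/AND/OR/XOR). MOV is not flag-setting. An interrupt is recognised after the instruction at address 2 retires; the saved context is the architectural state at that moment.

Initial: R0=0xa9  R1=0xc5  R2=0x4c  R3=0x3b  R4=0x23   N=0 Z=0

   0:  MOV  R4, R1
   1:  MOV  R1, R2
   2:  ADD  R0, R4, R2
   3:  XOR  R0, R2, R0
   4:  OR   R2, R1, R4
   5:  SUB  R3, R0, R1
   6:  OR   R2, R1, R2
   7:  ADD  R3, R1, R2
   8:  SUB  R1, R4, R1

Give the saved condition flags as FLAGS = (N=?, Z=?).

after  0: R0=0xa9 R1=0xc5 R2=0x4c R3=0x3b R4=0xc5  N=0 Z=0
after  1: R0=0xa9 R1=0x4c R2=0x4c R3=0x3b R4=0xc5  N=0 Z=0
after  2: R0=0x11 R1=0x4c R2=0x4c R3=0x3b R4=0xc5  N=0 Z=0
-- IRQ taken; context saved, return-PC = 3 --

FLAGS = (N=0, Z=0)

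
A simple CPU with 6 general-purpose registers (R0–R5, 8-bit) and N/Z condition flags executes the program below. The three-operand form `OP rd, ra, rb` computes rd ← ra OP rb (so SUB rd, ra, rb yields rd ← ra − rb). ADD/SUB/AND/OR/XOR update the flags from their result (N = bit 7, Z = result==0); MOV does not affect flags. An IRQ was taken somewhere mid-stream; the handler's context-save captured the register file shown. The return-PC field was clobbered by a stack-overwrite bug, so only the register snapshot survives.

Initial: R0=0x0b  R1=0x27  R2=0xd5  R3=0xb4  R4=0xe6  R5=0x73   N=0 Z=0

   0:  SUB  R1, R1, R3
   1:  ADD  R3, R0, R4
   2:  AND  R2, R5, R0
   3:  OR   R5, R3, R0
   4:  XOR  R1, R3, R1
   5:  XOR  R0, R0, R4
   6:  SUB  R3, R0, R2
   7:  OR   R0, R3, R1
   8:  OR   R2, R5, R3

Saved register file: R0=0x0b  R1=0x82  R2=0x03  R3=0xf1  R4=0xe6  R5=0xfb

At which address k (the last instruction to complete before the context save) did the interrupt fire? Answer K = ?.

after  0: R0=0x0b R1=0x73 R2=0xd5 R3=0xb4 R4=0xe6 R5=0x73  N=0 Z=0
after  1: R0=0x0b R1=0x73 R2=0xd5 R3=0xf1 R4=0xe6 R5=0x73  N=1 Z=0
after  2: R0=0x0b R1=0x73 R2=0x03 R3=0xf1 R4=0xe6 R5=0x73  N=0 Z=0
after  3: R0=0x0b R1=0x73 R2=0x03 R3=0xf1 R4=0xe6 R5=0xfb  N=1 Z=0
after  4: R0=0x0b R1=0x82 R2=0x03 R3=0xf1 R4=0xe6 R5=0xfb  N=1 Z=0
-- IRQ taken; context saved, return-PC = 5 --

K = 4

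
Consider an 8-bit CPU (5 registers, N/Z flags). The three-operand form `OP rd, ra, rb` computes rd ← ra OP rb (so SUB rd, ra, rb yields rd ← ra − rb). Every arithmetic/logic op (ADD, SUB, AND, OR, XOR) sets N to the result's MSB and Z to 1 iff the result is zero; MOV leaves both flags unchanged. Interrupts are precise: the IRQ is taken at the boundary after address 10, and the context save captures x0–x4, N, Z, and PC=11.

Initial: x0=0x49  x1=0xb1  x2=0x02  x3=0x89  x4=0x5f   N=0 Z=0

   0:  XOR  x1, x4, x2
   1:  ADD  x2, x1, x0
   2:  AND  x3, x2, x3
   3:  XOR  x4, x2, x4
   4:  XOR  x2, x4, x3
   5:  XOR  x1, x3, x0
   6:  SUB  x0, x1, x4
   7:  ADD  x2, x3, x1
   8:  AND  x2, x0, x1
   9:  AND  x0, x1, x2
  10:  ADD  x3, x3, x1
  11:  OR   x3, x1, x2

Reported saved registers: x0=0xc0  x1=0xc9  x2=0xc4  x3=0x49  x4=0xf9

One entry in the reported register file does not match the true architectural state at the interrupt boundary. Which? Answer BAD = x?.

after  0: x0=0x49 x1=0x5d x2=0x02 x3=0x89 x4=0x5f  N=0 Z=0
after  1: x0=0x49 x1=0x5d x2=0xa6 x3=0x89 x4=0x5f  N=1 Z=0
after  2: x0=0x49 x1=0x5d x2=0xa6 x3=0x80 x4=0x5f  N=1 Z=0
after  3: x0=0x49 x1=0x5d x2=0xa6 x3=0x80 x4=0xf9  N=1 Z=0
after  4: x0=0x49 x1=0x5d x2=0x79 x3=0x80 x4=0xf9  N=0 Z=0
after  5: x0=0x49 x1=0xc9 x2=0x79 x3=0x80 x4=0xf9  N=1 Z=0
after  6: x0=0xd0 x1=0xc9 x2=0x79 x3=0x80 x4=0xf9  N=1 Z=0
after  7: x0=0xd0 x1=0xc9 x2=0x49 x3=0x80 x4=0xf9  N=0 Z=0
after  8: x0=0xd0 x1=0xc9 x2=0xc0 x3=0x80 x4=0xf9  N=1 Z=0
after  9: x0=0xc0 x1=0xc9 x2=0xc0 x3=0x80 x4=0xf9  N=1 Z=0
after 10: x0=0xc0 x1=0xc9 x2=0xc0 x3=0x49 x4=0xf9  N=0 Z=0
-- IRQ taken; context saved, return-PC = 11 --
mismatch: x2: reported 0xc4 vs actual 0xc0

BAD = x2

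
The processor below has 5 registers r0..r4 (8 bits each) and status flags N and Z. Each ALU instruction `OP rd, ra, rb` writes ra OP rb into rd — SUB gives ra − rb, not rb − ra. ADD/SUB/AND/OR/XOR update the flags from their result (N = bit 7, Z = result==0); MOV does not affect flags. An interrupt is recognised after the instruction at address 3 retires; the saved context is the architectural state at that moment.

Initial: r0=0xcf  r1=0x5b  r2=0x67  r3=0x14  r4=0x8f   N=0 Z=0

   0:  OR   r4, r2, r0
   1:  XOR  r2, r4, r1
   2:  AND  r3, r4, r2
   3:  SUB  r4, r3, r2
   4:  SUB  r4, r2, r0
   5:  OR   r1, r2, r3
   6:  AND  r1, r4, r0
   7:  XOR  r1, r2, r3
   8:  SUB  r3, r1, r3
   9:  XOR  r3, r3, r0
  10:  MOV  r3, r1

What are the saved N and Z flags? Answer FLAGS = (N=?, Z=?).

FLAGS = (N=1, Z=0)

after  0: r0=0xcf r1=0x5b r2=0x67 r3=0x14 r4=0xef  N=1 Z=0
after  1: r0=0xcf r1=0x5b r2=0xb4 r3=0x14 r4=0xef  N=1 Z=0
after  2: r0=0xcf r1=0x5b r2=0xb4 r3=0xa4 r4=0xef  N=1 Z=0
after  3: r0=0xcf r1=0x5b r2=0xb4 r3=0xa4 r4=0xf0  N=1 Z=0
-- IRQ taken; context saved, return-PC = 4 --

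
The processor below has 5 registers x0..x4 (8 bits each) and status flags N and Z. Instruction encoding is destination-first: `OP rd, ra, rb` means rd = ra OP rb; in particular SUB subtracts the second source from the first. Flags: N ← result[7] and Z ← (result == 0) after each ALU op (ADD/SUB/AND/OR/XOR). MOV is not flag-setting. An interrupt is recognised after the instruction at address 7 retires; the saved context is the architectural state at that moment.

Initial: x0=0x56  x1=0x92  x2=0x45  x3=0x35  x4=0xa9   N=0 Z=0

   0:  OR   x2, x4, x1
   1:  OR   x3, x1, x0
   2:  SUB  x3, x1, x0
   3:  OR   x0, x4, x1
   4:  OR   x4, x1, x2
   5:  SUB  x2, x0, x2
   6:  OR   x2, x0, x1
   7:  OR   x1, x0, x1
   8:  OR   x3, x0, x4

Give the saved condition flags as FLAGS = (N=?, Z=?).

FLAGS = (N=1, Z=0)

after  0: x0=0x56 x1=0x92 x2=0xbb x3=0x35 x4=0xa9  N=1 Z=0
after  1: x0=0x56 x1=0x92 x2=0xbb x3=0xd6 x4=0xa9  N=1 Z=0
after  2: x0=0x56 x1=0x92 x2=0xbb x3=0x3c x4=0xa9  N=0 Z=0
after  3: x0=0xbb x1=0x92 x2=0xbb x3=0x3c x4=0xa9  N=1 Z=0
after  4: x0=0xbb x1=0x92 x2=0xbb x3=0x3c x4=0xbb  N=1 Z=0
after  5: x0=0xbb x1=0x92 x2=0x00 x3=0x3c x4=0xbb  N=0 Z=1
after  6: x0=0xbb x1=0x92 x2=0xbb x3=0x3c x4=0xbb  N=1 Z=0
after  7: x0=0xbb x1=0xbb x2=0xbb x3=0x3c x4=0xbb  N=1 Z=0
-- IRQ taken; context saved, return-PC = 8 --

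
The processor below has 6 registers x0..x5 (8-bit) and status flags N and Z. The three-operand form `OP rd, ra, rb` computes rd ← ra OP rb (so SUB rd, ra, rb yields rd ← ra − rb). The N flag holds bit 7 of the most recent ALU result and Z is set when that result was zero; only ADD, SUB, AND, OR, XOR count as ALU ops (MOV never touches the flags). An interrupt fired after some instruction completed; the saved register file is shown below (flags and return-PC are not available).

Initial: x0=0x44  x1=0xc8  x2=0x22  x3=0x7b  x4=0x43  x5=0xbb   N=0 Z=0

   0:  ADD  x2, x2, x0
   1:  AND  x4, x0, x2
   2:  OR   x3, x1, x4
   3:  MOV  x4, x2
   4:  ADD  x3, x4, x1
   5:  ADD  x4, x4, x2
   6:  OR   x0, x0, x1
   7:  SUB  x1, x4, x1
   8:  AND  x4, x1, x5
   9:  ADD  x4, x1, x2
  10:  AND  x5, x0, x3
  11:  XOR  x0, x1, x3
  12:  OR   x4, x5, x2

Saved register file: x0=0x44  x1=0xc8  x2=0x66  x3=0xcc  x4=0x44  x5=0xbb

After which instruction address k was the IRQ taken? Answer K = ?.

K = 2

after  0: x0=0x44 x1=0xc8 x2=0x66 x3=0x7b x4=0x43 x5=0xbb  N=0 Z=0
after  1: x0=0x44 x1=0xc8 x2=0x66 x3=0x7b x4=0x44 x5=0xbb  N=0 Z=0
after  2: x0=0x44 x1=0xc8 x2=0x66 x3=0xcc x4=0x44 x5=0xbb  N=1 Z=0
-- IRQ taken; context saved, return-PC = 3 --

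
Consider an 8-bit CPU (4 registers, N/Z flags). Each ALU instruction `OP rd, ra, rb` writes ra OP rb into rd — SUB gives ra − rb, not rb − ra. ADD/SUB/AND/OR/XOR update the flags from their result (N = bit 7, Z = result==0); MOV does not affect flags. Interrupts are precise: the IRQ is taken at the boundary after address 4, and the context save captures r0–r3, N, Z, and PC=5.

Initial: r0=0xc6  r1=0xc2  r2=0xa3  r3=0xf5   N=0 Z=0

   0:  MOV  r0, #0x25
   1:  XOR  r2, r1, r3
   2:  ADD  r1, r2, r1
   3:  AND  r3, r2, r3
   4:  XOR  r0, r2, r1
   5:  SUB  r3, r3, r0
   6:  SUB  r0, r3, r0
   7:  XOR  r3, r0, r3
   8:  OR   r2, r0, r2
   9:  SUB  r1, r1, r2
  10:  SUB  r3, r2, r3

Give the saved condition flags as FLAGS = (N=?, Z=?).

after  0: r0=0x25 r1=0xc2 r2=0xa3 r3=0xf5  N=0 Z=0
after  1: r0=0x25 r1=0xc2 r2=0x37 r3=0xf5  N=0 Z=0
after  2: r0=0x25 r1=0xf9 r2=0x37 r3=0xf5  N=1 Z=0
after  3: r0=0x25 r1=0xf9 r2=0x37 r3=0x35  N=0 Z=0
after  4: r0=0xce r1=0xf9 r2=0x37 r3=0x35  N=1 Z=0
-- IRQ taken; context saved, return-PC = 5 --

FLAGS = (N=1, Z=0)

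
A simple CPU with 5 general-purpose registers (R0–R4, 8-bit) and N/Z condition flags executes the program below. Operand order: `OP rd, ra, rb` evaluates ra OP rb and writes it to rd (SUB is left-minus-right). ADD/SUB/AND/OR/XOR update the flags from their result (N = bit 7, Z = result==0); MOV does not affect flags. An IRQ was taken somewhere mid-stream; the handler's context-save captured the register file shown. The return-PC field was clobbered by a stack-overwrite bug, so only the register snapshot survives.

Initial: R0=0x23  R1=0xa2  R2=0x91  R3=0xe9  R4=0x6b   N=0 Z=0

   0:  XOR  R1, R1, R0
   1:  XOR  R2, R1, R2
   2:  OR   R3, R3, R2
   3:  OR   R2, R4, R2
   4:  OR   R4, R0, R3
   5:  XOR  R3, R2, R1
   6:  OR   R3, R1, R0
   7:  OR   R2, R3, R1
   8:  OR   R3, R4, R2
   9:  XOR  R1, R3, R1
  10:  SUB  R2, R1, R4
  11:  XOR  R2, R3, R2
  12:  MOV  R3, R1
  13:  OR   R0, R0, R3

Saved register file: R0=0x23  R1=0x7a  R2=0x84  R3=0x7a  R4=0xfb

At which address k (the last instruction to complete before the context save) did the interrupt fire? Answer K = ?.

after  0: R0=0x23 R1=0x81 R2=0x91 R3=0xe9 R4=0x6b  N=1 Z=0
after  1: R0=0x23 R1=0x81 R2=0x10 R3=0xe9 R4=0x6b  N=0 Z=0
after  2: R0=0x23 R1=0x81 R2=0x10 R3=0xf9 R4=0x6b  N=1 Z=0
after  3: R0=0x23 R1=0x81 R2=0x7b R3=0xf9 R4=0x6b  N=0 Z=0
after  4: R0=0x23 R1=0x81 R2=0x7b R3=0xf9 R4=0xfb  N=1 Z=0
after  5: R0=0x23 R1=0x81 R2=0x7b R3=0xfa R4=0xfb  N=1 Z=0
after  6: R0=0x23 R1=0x81 R2=0x7b R3=0xa3 R4=0xfb  N=1 Z=0
after  7: R0=0x23 R1=0x81 R2=0xa3 R3=0xa3 R4=0xfb  N=1 Z=0
after  8: R0=0x23 R1=0x81 R2=0xa3 R3=0xfb R4=0xfb  N=1 Z=0
after  9: R0=0x23 R1=0x7a R2=0xa3 R3=0xfb R4=0xfb  N=0 Z=0
after 10: R0=0x23 R1=0x7a R2=0x7f R3=0xfb R4=0xfb  N=0 Z=0
after 11: R0=0x23 R1=0x7a R2=0x84 R3=0xfb R4=0xfb  N=1 Z=0
after 12: R0=0x23 R1=0x7a R2=0x84 R3=0x7a R4=0xfb  N=1 Z=0
-- IRQ taken; context saved, return-PC = 13 --

K = 12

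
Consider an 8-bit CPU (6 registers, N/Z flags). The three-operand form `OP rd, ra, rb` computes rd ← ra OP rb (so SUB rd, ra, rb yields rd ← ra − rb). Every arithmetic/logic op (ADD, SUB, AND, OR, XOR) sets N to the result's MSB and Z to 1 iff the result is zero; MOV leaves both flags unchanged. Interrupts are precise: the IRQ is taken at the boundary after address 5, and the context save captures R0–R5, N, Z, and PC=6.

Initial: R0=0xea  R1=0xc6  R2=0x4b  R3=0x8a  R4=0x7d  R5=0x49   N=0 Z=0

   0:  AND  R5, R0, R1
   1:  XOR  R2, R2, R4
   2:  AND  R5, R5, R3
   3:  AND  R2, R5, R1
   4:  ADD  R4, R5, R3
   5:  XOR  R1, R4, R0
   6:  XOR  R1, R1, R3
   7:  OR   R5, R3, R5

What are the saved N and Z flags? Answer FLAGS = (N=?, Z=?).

after  0: R0=0xea R1=0xc6 R2=0x4b R3=0x8a R4=0x7d R5=0xc2  N=1 Z=0
after  1: R0=0xea R1=0xc6 R2=0x36 R3=0x8a R4=0x7d R5=0xc2  N=0 Z=0
after  2: R0=0xea R1=0xc6 R2=0x36 R3=0x8a R4=0x7d R5=0x82  N=1 Z=0
after  3: R0=0xea R1=0xc6 R2=0x82 R3=0x8a R4=0x7d R5=0x82  N=1 Z=0
after  4: R0=0xea R1=0xc6 R2=0x82 R3=0x8a R4=0x0c R5=0x82  N=0 Z=0
after  5: R0=0xea R1=0xe6 R2=0x82 R3=0x8a R4=0x0c R5=0x82  N=1 Z=0
-- IRQ taken; context saved, return-PC = 6 --

FLAGS = (N=1, Z=0)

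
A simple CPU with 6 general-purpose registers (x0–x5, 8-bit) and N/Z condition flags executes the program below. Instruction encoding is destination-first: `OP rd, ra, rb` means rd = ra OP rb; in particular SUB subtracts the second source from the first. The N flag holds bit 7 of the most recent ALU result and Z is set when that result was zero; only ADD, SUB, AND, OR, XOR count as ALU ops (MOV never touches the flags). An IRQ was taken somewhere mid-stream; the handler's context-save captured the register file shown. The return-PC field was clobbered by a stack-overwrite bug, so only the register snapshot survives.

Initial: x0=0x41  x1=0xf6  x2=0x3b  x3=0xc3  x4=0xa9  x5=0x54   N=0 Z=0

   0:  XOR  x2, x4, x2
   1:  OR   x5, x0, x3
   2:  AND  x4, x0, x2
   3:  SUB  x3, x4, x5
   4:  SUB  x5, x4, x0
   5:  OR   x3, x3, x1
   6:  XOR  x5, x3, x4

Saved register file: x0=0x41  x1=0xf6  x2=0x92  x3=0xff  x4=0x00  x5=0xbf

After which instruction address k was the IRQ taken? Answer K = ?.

after  0: x0=0x41 x1=0xf6 x2=0x92 x3=0xc3 x4=0xa9 x5=0x54  N=1 Z=0
after  1: x0=0x41 x1=0xf6 x2=0x92 x3=0xc3 x4=0xa9 x5=0xc3  N=1 Z=0
after  2: x0=0x41 x1=0xf6 x2=0x92 x3=0xc3 x4=0x00 x5=0xc3  N=0 Z=1
after  3: x0=0x41 x1=0xf6 x2=0x92 x3=0x3d x4=0x00 x5=0xc3  N=0 Z=0
after  4: x0=0x41 x1=0xf6 x2=0x92 x3=0x3d x4=0x00 x5=0xbf  N=1 Z=0
after  5: x0=0x41 x1=0xf6 x2=0x92 x3=0xff x4=0x00 x5=0xbf  N=1 Z=0
-- IRQ taken; context saved, return-PC = 6 --

K = 5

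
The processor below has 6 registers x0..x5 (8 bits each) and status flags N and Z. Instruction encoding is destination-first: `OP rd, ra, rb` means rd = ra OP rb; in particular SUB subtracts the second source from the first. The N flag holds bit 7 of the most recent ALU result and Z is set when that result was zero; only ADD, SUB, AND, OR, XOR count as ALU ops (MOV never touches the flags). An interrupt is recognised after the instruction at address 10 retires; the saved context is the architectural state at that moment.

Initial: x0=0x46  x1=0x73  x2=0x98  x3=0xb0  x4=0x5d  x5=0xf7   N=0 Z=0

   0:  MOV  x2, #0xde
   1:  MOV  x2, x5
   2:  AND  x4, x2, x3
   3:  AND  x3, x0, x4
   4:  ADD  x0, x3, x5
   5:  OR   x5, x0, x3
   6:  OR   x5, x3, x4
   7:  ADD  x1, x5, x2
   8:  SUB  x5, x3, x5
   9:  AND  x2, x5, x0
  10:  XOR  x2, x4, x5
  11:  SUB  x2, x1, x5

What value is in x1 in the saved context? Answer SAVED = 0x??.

after  0: x0=0x46 x1=0x73 x2=0xde x3=0xb0 x4=0x5d x5=0xf7  N=0 Z=0
after  1: x0=0x46 x1=0x73 x2=0xf7 x3=0xb0 x4=0x5d x5=0xf7  N=0 Z=0
after  2: x0=0x46 x1=0x73 x2=0xf7 x3=0xb0 x4=0xb0 x5=0xf7  N=1 Z=0
after  3: x0=0x46 x1=0x73 x2=0xf7 x3=0x00 x4=0xb0 x5=0xf7  N=0 Z=1
after  4: x0=0xf7 x1=0x73 x2=0xf7 x3=0x00 x4=0xb0 x5=0xf7  N=1 Z=0
after  5: x0=0xf7 x1=0x73 x2=0xf7 x3=0x00 x4=0xb0 x5=0xf7  N=1 Z=0
after  6: x0=0xf7 x1=0x73 x2=0xf7 x3=0x00 x4=0xb0 x5=0xb0  N=1 Z=0
after  7: x0=0xf7 x1=0xa7 x2=0xf7 x3=0x00 x4=0xb0 x5=0xb0  N=1 Z=0
after  8: x0=0xf7 x1=0xa7 x2=0xf7 x3=0x00 x4=0xb0 x5=0x50  N=0 Z=0
after  9: x0=0xf7 x1=0xa7 x2=0x50 x3=0x00 x4=0xb0 x5=0x50  N=0 Z=0
after 10: x0=0xf7 x1=0xa7 x2=0xe0 x3=0x00 x4=0xb0 x5=0x50  N=1 Z=0
-- IRQ taken; context saved, return-PC = 11 --

SAVED = 0xa7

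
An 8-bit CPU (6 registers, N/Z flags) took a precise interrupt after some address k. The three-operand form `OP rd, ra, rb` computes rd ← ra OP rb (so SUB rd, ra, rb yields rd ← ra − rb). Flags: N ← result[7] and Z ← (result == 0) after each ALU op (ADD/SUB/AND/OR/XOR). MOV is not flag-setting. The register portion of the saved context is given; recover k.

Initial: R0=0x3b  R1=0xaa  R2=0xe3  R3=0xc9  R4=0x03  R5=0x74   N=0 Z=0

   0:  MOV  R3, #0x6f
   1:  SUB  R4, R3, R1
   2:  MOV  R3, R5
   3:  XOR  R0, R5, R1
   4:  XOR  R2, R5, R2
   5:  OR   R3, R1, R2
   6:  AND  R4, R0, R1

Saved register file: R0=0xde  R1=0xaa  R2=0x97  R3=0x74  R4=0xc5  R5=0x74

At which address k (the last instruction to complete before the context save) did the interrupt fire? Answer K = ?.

after  0: R0=0x3b R1=0xaa R2=0xe3 R3=0x6f R4=0x03 R5=0x74  N=0 Z=0
after  1: R0=0x3b R1=0xaa R2=0xe3 R3=0x6f R4=0xc5 R5=0x74  N=1 Z=0
after  2: R0=0x3b R1=0xaa R2=0xe3 R3=0x74 R4=0xc5 R5=0x74  N=1 Z=0
after  3: R0=0xde R1=0xaa R2=0xe3 R3=0x74 R4=0xc5 R5=0x74  N=1 Z=0
after  4: R0=0xde R1=0xaa R2=0x97 R3=0x74 R4=0xc5 R5=0x74  N=1 Z=0
-- IRQ taken; context saved, return-PC = 5 --

K = 4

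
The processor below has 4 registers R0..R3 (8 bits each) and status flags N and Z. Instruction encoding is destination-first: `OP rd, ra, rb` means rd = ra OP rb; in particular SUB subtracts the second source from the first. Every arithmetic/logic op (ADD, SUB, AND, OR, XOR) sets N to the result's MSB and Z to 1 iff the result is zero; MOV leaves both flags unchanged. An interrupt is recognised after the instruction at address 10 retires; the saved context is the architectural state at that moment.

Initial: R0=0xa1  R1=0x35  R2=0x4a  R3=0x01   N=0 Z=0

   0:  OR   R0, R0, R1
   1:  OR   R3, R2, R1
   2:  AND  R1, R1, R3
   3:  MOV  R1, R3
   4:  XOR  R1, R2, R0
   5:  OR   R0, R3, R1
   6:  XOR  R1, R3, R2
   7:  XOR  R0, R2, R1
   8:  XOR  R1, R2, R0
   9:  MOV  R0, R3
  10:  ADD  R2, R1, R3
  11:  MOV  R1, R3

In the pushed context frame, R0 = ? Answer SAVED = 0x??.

after  0: R0=0xb5 R1=0x35 R2=0x4a R3=0x01  N=1 Z=0
after  1: R0=0xb5 R1=0x35 R2=0x4a R3=0x7f  N=0 Z=0
after  2: R0=0xb5 R1=0x35 R2=0x4a R3=0x7f  N=0 Z=0
after  3: R0=0xb5 R1=0x7f R2=0x4a R3=0x7f  N=0 Z=0
after  4: R0=0xb5 R1=0xff R2=0x4a R3=0x7f  N=1 Z=0
after  5: R0=0xff R1=0xff R2=0x4a R3=0x7f  N=1 Z=0
after  6: R0=0xff R1=0x35 R2=0x4a R3=0x7f  N=0 Z=0
after  7: R0=0x7f R1=0x35 R2=0x4a R3=0x7f  N=0 Z=0
after  8: R0=0x7f R1=0x35 R2=0x4a R3=0x7f  N=0 Z=0
after  9: R0=0x7f R1=0x35 R2=0x4a R3=0x7f  N=0 Z=0
after 10: R0=0x7f R1=0x35 R2=0xb4 R3=0x7f  N=1 Z=0
-- IRQ taken; context saved, return-PC = 11 --

SAVED = 0x7f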